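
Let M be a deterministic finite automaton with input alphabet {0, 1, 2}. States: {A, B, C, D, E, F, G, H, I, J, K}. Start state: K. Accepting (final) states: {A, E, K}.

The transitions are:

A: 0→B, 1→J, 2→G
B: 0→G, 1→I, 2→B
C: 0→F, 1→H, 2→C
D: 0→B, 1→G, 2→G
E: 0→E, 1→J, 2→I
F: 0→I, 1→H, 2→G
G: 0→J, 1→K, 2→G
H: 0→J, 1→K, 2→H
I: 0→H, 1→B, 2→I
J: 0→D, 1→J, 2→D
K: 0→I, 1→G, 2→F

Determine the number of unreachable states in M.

No path from K leads to A, C, E; the other 8 states are all reachable.

3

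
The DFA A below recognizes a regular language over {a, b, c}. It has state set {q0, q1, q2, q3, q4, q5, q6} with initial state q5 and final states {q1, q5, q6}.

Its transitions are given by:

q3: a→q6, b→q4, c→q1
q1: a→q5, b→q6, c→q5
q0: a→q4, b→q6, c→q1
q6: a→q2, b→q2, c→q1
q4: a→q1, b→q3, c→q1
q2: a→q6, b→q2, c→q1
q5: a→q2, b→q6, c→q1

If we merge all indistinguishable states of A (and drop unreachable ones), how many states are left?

4

First remove the unreachable states {q0,q3,q4}; 4 states remain.
P0 = {q1,q5,q6} | {q2}.
Refine {q1,q5,q6} on symbol a: members go to different blocks, giving {q5,q6} and {q1}.
On input b, block {q5,q6} splits into {q5} and {q6}.
The partition is now stable with 4 blocks: {q5} | {q2} | {q1} | {q6}.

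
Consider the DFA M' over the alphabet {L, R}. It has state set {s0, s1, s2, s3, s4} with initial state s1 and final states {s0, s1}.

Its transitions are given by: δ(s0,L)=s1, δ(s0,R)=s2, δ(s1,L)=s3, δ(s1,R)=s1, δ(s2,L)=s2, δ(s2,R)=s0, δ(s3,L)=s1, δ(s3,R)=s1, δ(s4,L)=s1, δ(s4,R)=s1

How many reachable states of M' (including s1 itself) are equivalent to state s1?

Reachable states from the start: {s1,s3}. Unreachable: {s0,s2,s4} — drop them.
Start with accepting vs non-accepting: {s1} | {s3}.
No further refinement is possible. Final partition (2 blocks): {s1} | {s3}.
The equivalence class containing s1 is {s1}, of size 1.

1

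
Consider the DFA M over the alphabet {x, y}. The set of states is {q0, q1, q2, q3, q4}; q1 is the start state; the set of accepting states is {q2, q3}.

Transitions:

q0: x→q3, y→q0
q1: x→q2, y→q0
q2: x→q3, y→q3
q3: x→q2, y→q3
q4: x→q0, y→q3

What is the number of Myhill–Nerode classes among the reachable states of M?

2

Reachable states from the start: {q0,q1,q2,q3}. Unreachable: {q4} — drop them.
P0 = {q2,q3} | {q0,q1}.
The partition is now stable with 2 blocks: {q2,q3} | {q0,q1}.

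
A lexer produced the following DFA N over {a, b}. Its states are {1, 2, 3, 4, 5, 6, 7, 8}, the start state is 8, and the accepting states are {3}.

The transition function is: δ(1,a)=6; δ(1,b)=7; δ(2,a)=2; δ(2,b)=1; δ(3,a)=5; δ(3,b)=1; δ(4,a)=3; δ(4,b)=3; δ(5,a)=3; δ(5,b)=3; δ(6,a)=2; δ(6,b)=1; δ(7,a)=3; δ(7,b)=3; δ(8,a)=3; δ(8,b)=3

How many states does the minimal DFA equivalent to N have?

4

Reachable states from the start: {1,2,3,5,6,7,8}. Unreachable: {4} — drop them.
P0 = {3} | {1,2,5,6,7,8}.
On input a, block {1,2,5,6,7,8} splits into {1,2,6} and {5,7,8}.
Split {1,2,6} by δ(·,b) → {2,6} and {1}.
No further refinement is possible. Final partition (4 blocks): {3} | {2,6} | {5,7,8} | {1}.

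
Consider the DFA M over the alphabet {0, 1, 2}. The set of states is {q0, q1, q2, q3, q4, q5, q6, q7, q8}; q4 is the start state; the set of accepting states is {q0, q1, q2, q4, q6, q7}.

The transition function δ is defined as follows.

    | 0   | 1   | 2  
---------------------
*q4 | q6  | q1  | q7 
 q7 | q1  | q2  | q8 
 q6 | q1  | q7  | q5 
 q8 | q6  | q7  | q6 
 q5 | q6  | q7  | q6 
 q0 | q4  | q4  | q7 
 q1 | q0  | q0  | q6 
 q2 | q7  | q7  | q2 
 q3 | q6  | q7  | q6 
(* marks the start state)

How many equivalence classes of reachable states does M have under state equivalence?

7

States {q3} cannot be reached from the start state, so discard them.
Initial partition by acceptance: {q0,q1,q2,q4,q6,q7} | {q5,q8}.
On input 2, block {q0,q1,q2,q4,q6,q7} splits into {q0,q1,q2,q4} and {q6,q7}.
Split {q0,q1,q2,q4} by δ(·,0) → {q0,q1} and {q2,q4}.
On input 0, block {q0,q1} splits into {q0} and {q1}.
Split {q6,q7} by δ(·,1) → {q6} and {q7}.
On input 0, block {q2,q4} splits into {q2} and {q4}.
No further refinement is possible. Final partition (7 blocks): {q0} | {q5,q8} | {q6} | {q2} | {q1} | {q7} | {q4}.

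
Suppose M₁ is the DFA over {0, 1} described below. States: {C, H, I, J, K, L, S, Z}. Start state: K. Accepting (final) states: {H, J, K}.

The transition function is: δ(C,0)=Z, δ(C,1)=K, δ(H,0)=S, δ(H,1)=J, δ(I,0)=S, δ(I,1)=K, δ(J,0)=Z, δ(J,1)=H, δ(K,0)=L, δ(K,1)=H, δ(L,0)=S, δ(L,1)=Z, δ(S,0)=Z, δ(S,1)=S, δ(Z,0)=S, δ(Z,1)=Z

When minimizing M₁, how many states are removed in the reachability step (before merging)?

2

No path from K leads to C, I; the other 6 states are all reachable.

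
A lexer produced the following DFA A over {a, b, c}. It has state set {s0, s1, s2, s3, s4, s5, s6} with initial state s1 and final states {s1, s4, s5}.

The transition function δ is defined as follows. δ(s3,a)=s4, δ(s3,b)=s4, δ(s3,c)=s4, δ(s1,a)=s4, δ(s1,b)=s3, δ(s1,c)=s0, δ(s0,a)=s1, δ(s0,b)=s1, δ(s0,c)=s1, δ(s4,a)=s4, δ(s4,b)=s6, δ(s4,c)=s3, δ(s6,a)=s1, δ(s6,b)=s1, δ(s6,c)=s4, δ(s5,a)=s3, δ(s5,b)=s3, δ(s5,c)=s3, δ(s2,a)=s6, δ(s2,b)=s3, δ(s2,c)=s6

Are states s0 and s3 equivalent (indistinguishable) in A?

States {s2,s5} cannot be reached from the start state, so discard them.
Initial partition by acceptance: {s1,s4} | {s0,s3,s6}.
The partition is now stable with 2 blocks: {s1,s4} | {s0,s3,s6}.
s0 and s3 lie in the same block of the stable partition, so they are equivalent — no string distinguishes them.

Yes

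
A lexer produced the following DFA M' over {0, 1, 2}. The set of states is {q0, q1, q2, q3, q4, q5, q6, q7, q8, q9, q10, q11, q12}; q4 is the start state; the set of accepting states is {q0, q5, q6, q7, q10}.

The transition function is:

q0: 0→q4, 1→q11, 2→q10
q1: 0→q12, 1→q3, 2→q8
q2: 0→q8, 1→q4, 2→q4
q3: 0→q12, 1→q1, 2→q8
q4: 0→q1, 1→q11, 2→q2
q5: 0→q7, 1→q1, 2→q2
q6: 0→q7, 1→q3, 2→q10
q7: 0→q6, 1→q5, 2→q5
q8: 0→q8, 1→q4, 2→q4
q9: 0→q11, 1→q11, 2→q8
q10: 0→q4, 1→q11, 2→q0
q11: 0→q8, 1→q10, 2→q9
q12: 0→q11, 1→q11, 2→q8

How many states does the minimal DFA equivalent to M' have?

6

Reachable states from the start: {q0,q1,q2,q3,q4,q8,q9,q10,q11,q12}. Unreachable: {q5,q6,q7} — drop them.
P0 = {q0,q10} | {q1,q2,q3,q4,q8,q9,q11,q12}.
Refine {q1,q2,q3,q4,q8,q9,q11,q12} on symbol 1: members go to different blocks, giving {q1,q2,q3,q4,q8,q9,q12} and {q11}.
Refine {q1,q2,q3,q4,q8,q9,q12} on symbol 0: members go to different blocks, giving {q1,q2,q3,q4,q8} and {q9,q12}.
Refine {q1,q2,q3,q4,q8} on symbol 0: members go to different blocks, giving {q2,q4,q8} and {q1,q3}.
On input 0, block {q2,q4,q8} splits into {q2,q8} and {q4}.
Stable partition: {q0,q10} | {q2,q8} | {q11} | {q9,q12} | {q1,q3} | {q4} — 6 equivalence classes.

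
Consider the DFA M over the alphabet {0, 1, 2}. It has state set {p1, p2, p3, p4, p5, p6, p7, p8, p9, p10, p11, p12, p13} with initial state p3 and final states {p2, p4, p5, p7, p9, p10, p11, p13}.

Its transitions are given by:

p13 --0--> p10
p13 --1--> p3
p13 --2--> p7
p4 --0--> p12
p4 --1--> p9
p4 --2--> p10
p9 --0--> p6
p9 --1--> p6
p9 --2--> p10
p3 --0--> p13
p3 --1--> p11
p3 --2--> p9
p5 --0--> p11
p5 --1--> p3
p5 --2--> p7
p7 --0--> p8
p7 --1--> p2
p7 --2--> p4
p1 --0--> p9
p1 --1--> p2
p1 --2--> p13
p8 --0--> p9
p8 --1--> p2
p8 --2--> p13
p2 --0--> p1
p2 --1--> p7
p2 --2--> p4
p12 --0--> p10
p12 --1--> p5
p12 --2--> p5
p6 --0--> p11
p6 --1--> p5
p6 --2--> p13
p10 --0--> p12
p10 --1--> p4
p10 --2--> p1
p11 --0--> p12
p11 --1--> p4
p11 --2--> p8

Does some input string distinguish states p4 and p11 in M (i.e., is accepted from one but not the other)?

Every state is reachable, so we keep all 13.
P0 = {p2,p4,p5,p7,p9,p10,p11,p13} | {p1,p3,p6,p8,p12}.
Split {p2,p4,p5,p7,p9,p10,p11,p13} by δ(·,0) → {p2,p4,p7,p9,p10,p11} and {p5,p13}.
Refine {p2,p4,p7,p9,p10,p11} on symbol 1: members go to different blocks, giving {p2,p4,p7,p10,p11} and {p9}.
On input 1, block {p2,p4,p7,p10,p11} splits into {p2,p7,p10,p11} and {p4}.
Split {p2,p7,p10,p11} by δ(·,1) → {p2,p7} and {p10,p11}.
On input 0, block {p1,p3,p6,p8,p12} splits into {p1,p8} and {p6,p12} and {p3}.
The partition is now stable with 8 blocks: {p2,p7} | {p1,p8} | {p5,p13} | {p9} | {p4} | {p10,p11} | {p6,p12} | {p3}.
p4 and p11 end up in different blocks, so they are distinguishable. For instance, the string '2' is accepted from only p4.

Yes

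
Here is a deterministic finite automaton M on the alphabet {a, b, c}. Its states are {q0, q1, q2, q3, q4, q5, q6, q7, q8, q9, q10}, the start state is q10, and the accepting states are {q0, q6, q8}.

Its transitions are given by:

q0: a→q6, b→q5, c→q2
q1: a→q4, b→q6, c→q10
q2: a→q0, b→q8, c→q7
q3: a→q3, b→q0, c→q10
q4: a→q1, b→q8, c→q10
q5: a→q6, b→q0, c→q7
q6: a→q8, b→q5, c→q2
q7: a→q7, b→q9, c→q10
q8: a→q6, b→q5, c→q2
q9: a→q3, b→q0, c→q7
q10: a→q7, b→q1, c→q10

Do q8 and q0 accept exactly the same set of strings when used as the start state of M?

Every state is reachable, so we keep all 11.
Initial partition by acceptance: {q0,q6,q8} | {q1,q2,q3,q4,q5,q7,q9,q10}.
On input a, block {q1,q2,q3,q4,q5,q7,q9,q10} splits into {q1,q3,q4,q7,q9,q10} and {q2,q5}.
Split {q1,q3,q4,q7,q9,q10} by δ(·,b) → {q1,q3,q4,q9} and {q7,q10}.
No further refinement is possible. Final partition (4 blocks): {q0,q6,q8} | {q1,q3,q4,q9} | {q2,q5} | {q7,q10}.
q8 and q0 lie in the same block of the stable partition, so they are equivalent — no string distinguishes them.

Yes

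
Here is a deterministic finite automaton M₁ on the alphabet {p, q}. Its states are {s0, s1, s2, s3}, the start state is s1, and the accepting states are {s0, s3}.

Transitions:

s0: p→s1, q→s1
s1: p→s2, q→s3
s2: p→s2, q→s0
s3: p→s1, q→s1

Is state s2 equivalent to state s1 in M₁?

Every state is reachable, so we keep all 4.
P0 = {s0,s3} | {s1,s2}.
Stable partition: {s0,s3} | {s1,s2} — 2 equivalence classes.
s2 and s1 lie in the same block of the stable partition, so they are equivalent — no string distinguishes them.

Yes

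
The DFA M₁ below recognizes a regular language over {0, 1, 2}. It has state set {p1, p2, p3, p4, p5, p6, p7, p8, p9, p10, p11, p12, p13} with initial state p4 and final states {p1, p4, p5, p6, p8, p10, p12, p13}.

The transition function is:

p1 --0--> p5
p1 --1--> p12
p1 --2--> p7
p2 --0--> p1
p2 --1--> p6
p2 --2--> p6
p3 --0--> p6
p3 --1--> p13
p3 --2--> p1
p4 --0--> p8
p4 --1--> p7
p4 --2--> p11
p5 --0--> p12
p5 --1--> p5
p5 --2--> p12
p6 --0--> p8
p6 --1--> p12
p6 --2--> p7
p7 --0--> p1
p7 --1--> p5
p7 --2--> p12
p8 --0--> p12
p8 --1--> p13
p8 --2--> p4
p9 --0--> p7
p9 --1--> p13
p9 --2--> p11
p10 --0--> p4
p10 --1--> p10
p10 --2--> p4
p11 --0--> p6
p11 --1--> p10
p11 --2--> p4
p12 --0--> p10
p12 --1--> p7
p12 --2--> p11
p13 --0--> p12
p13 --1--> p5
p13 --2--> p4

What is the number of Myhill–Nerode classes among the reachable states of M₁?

First remove the unreachable states {p2,p3,p9}; 10 states remain.
Start with accepting vs non-accepting: {p1,p4,p5,p6,p8,p10,p12,p13} | {p7,p11}.
Refine {p1,p4,p5,p6,p8,p10,p12,p13} on symbol 1: members go to different blocks, giving {p1,p5,p6,p8,p10,p13} and {p4,p12}.
Refine {p1,p5,p6,p8,p10,p13} on symbol 0: members go to different blocks, giving {p5,p8,p10,p13} and {p1,p6}.
No further refinement is possible. Final partition (4 blocks): {p5,p8,p10,p13} | {p7,p11} | {p4,p12} | {p1,p6}.

4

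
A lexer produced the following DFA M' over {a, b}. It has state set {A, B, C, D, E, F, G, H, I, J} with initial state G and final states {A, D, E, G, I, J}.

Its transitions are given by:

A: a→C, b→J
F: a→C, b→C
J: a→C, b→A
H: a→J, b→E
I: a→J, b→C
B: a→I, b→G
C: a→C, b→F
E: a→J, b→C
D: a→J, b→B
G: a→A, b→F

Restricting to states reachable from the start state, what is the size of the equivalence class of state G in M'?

1

States {B,D,E,H,I} cannot be reached from the start state, so discard them.
Start with accepting vs non-accepting: {A,G,J} | {C,F}.
Split {A,G,J} by δ(·,a) → {A,J} and {G}.
No further refinement is possible. Final partition (3 blocks): {A,J} | {C,F} | {G}.
State G belongs to the block {G}, which has 1 states.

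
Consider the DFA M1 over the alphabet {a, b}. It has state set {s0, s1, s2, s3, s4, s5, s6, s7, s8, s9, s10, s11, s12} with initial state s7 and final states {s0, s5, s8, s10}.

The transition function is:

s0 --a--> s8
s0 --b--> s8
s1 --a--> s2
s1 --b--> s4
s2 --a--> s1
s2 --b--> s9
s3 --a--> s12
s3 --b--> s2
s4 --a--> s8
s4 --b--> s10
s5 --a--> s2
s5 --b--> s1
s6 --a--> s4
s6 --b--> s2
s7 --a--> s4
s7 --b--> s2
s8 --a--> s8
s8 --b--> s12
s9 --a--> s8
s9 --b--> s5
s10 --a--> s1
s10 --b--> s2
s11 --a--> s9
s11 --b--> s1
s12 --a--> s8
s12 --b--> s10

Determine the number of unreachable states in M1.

BFS from s7 reaches {s1, s2, s4, s5, s7, s8, s9, s10, s12}; the 4 state(s) s0, s3, s6, s11 are never visited.

4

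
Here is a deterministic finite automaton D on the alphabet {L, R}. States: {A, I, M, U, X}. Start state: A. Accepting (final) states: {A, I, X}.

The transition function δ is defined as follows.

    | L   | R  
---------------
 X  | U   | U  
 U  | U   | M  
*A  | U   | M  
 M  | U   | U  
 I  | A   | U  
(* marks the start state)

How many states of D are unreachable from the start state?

Starting at A and following transitions, the reachable set is {A, M, U}. That leaves I, X unreachable — 2 in total.

2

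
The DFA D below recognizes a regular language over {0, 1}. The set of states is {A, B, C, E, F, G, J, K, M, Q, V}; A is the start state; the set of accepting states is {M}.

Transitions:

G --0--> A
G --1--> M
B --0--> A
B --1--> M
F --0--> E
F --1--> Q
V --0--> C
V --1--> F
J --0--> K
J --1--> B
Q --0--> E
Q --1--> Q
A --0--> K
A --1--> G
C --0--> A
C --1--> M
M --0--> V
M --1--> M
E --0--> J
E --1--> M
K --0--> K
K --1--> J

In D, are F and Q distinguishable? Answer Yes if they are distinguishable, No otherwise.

No

All states are reachable from the start state.
P0 = {M} | {A,B,C,E,F,G,J,K,Q,V}.
Refine {A,B,C,E,F,G,J,K,Q,V} on symbol 1: members go to different blocks, giving {A,F,J,K,Q,V} and {B,C,E,G}.
Split {A,F,J,K,Q,V} by δ(·,0) → {F,Q,V} and {A,J,K}.
Refine {A,J,K} on symbol 1: members go to different blocks, giving {A,J} and {K}.
Stable partition: {M} | {F,Q,V} | {B,C,E,G} | {A,J} | {K} — 5 equivalence classes.
F and Q lie in the same block of the stable partition, so they are equivalent — no string distinguishes them.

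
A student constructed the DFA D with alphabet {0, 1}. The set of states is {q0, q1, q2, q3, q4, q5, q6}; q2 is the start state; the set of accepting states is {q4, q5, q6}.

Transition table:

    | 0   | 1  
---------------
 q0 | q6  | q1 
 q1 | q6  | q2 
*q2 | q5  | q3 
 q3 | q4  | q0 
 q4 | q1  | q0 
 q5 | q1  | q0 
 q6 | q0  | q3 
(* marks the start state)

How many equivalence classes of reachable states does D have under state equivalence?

All states are reachable from the start state.
P0 = {q4,q5,q6} | {q0,q1,q2,q3}.
Stable partition: {q4,q5,q6} | {q0,q1,q2,q3} — 2 equivalence classes.

2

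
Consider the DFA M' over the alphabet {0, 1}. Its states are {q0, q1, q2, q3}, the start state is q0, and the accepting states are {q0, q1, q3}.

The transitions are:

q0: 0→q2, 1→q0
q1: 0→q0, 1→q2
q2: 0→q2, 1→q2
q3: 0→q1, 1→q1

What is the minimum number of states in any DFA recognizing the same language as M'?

2

States {q1,q3} cannot be reached from the start state, so discard them.
P0 = {q0} | {q2}.
Stable partition: {q0} | {q2} — 2 equivalence classes.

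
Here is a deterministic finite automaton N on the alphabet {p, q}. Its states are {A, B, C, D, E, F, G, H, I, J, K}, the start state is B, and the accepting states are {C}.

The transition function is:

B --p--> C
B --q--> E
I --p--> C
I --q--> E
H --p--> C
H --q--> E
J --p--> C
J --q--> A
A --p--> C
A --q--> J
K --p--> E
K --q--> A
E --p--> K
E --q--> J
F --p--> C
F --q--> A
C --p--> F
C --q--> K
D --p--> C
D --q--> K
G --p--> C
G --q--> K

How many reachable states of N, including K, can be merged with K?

2

States {D,G,H,I} cannot be reached from the start state, so discard them.
Initial partition by acceptance: {C} | {A,B,E,F,J,K}.
On input p, block {A,B,E,F,J,K} splits into {A,B,F,J} and {E,K}.
Split {A,B,F,J} by δ(·,q) → {A,F,J} and {B}.
The partition is now stable with 4 blocks: {C} | {A,F,J} | {E,K} | {B}.
State K belongs to the block {E,K}, which has 2 states.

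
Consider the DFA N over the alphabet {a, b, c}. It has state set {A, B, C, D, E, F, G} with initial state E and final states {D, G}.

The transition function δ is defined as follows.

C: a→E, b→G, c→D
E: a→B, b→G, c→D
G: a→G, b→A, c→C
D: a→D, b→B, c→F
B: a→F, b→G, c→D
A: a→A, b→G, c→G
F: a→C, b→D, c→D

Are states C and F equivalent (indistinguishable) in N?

Yes

Start with accepting vs non-accepting: {D,G} | {A,B,C,E,F}.
Stable partition: {D,G} | {A,B,C,E,F} — 2 equivalence classes.
C and F lie in the same block of the stable partition, so they are equivalent — no string distinguishes them.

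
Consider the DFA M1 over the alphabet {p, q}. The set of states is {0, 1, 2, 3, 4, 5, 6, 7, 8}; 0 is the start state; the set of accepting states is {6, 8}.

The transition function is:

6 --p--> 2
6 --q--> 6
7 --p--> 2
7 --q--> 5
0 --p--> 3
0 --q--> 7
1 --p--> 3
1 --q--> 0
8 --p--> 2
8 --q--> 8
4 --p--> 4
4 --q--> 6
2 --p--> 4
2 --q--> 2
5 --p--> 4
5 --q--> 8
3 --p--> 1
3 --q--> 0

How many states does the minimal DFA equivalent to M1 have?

Every state is reachable, so we keep all 9.
Start with accepting vs non-accepting: {6,8} | {0,1,2,3,4,5,7}.
Refine {0,1,2,3,4,5,7} on symbol q: members go to different blocks, giving {0,1,2,3,7} and {4,5}.
Split {0,1,2,3,7} by δ(·,p) → {0,1,3,7} and {2}.
Refine {0,1,3,7} on symbol p: members go to different blocks, giving {0,1,3} and {7}.
On input q, block {0,1,3} splits into {1,3} and {0}.
The partition is now stable with 6 blocks: {6,8} | {1,3} | {4,5} | {2} | {7} | {0}.

6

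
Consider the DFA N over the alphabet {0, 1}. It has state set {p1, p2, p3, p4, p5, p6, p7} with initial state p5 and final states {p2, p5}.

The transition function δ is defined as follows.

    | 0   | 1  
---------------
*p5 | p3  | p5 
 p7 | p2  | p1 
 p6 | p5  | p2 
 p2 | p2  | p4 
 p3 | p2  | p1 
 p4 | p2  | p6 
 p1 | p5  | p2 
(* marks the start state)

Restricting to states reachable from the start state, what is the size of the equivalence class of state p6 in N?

2

Reachable states from the start: {p1,p2,p3,p4,p5,p6}. Unreachable: {p7} — drop them.
P0 = {p2,p5} | {p1,p3,p4,p6}.
Refine {p2,p5} on symbol 0: members go to different blocks, giving {p2} and {p5}.
Split {p1,p3,p4,p6} by δ(·,0) → {p1,p6} and {p3,p4}.
Stable partition: {p2} | {p1,p6} | {p5} | {p3,p4} — 4 equivalence classes.
The equivalence class containing p6 is {p1,p6}, of size 2.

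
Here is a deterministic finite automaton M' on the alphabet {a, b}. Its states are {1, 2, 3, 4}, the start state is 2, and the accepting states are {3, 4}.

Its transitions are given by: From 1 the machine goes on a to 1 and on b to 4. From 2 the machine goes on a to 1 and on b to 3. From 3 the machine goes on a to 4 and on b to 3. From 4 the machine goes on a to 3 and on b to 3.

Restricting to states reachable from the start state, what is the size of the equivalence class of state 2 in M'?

2

Every state is reachable, so we keep all 4.
P0 = {3,4} | {1,2}.
No further refinement is possible. Final partition (2 blocks): {3,4} | {1,2}.
The equivalence class containing 2 is {1,2}, of size 2.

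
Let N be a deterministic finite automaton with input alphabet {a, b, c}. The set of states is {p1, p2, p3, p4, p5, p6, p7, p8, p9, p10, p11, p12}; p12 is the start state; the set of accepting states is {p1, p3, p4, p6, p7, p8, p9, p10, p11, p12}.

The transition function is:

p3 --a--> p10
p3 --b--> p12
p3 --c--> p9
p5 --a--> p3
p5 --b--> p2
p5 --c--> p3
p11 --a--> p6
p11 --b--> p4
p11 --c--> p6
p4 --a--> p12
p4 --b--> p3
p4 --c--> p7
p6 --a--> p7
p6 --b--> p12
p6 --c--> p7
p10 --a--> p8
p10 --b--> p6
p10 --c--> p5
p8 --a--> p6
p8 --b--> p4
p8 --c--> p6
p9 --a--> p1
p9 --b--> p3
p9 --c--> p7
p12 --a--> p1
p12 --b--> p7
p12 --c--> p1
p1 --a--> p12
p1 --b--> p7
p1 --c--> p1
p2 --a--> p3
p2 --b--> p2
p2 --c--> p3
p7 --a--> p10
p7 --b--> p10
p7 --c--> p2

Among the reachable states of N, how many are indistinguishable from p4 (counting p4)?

Reachable states from the start: {p1,p2,p3,p4,p5,p6,p7,p8,p9,p10,p12}. Unreachable: {p11} — drop them.
Initial partition by acceptance: {p1,p3,p4,p6,p7,p8,p9,p10,p12} | {p2,p5}.
On input c, block {p1,p3,p4,p6,p7,p8,p9,p10,p12} splits into {p1,p3,p4,p6,p8,p9,p12} and {p7,p10}.
Split {p1,p3,p4,p6,p8,p9,p12} by δ(·,a) → {p1,p4,p8,p9,p12} and {p3,p6}.
Split {p1,p4,p8,p9,p12} by δ(·,a) → {p1,p4,p9,p12} and {p8}.
On input b, block {p1,p4,p9,p12} splits into {p1,p12} and {p4,p9}.
Refine {p7,p10} on symbol a: members go to different blocks, giving {p7} and {p10}.
Split {p3,p6} by δ(·,a) → {p3} and {p6}.
No further refinement is possible. Final partition (8 blocks): {p1,p12} | {p2,p5} | {p7} | {p3} | {p8} | {p4,p9} | {p10} | {p6}.
State p4 belongs to the block {p4,p9}, which has 2 states.

2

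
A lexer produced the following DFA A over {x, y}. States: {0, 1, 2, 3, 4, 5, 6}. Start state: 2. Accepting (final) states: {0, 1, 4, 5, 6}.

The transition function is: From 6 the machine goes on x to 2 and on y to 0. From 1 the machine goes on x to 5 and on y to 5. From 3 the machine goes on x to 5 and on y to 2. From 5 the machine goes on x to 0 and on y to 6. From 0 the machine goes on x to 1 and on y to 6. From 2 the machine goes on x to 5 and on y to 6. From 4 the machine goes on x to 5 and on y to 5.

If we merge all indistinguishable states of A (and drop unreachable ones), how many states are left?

5

First remove the unreachable states {3,4}; 5 states remain.
P0 = {0,1,5,6} | {2}.
On input x, block {0,1,5,6} splits into {0,1,5} and {6}.
Refine {0,1,5} on symbol y: members go to different blocks, giving {0,5} and {1}.
Refine {0,5} on symbol x: members go to different blocks, giving {0} and {5}.
No further refinement is possible. Final partition (5 blocks): {0} | {2} | {6} | {1} | {5}.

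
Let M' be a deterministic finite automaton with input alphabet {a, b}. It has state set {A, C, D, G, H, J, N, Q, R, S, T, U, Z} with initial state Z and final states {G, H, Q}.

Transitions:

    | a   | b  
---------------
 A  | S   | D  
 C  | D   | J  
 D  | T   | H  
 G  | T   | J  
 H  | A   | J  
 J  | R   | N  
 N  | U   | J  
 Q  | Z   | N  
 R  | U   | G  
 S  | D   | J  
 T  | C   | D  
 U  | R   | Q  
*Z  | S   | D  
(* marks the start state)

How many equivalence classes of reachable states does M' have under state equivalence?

6

Start with accepting vs non-accepting: {G,H,Q} | {A,C,D,J,N,R,S,T,U,Z}.
On input b, block {A,C,D,J,N,R,S,T,U,Z} splits into {A,C,J,N,S,T,Z} and {D,R,U}.
Refine {A,C,J,N,S,T,Z} on symbol a: members go to different blocks, giving {C,J,N,S} and {A,T,Z}.
Refine {D,R,U} on symbol a: members go to different blocks, giving {R,U} and {D}.
On input a, block {C,J,N,S} splits into {C,S} and {J,N}.
The partition is now stable with 6 blocks: {G,H,Q} | {C,S} | {R,U} | {A,T,Z} | {D} | {J,N}.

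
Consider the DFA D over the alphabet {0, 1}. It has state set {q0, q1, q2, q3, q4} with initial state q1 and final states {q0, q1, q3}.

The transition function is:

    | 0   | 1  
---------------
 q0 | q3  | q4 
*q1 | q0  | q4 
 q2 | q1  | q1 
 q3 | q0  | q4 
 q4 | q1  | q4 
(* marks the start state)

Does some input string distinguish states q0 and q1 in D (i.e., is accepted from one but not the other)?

No

States {q2} cannot be reached from the start state, so discard them.
Start with accepting vs non-accepting: {q0,q1,q3} | {q4}.
No further refinement is possible. Final partition (2 blocks): {q0,q1,q3} | {q4}.
q0 and q1 lie in the same block of the stable partition, so they are equivalent — no string distinguishes them.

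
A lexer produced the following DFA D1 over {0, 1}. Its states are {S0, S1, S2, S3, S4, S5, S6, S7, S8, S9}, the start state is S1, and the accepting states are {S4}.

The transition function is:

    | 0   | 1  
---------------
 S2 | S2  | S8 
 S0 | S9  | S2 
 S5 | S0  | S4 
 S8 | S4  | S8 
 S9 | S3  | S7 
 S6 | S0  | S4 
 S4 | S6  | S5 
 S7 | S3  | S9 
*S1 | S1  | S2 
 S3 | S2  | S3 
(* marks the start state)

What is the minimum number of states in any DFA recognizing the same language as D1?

Every state is reachable, so we keep all 10.
Initial partition by acceptance: {S4} | {S0,S1,S2,S3,S5,S6,S7,S8,S9}.
On input 0, block {S0,S1,S2,S3,S5,S6,S7,S8,S9} splits into {S0,S1,S2,S3,S5,S6,S7,S9} and {S8}.
Split {S0,S1,S2,S3,S5,S6,S7,S9} by δ(·,1) → {S0,S1,S3,S7,S9} and {S5,S6} and {S2}.
Split {S0,S1,S3,S7,S9} by δ(·,0) → {S0,S1,S7,S9} and {S3}.
Refine {S0,S1,S7,S9} on symbol 0: members go to different blocks, giving {S0,S1} and {S7,S9}.
On input 0, block {S0,S1} splits into {S0} and {S1}.
Stable partition: {S4} | {S0} | {S8} | {S5,S6} | {S2} | {S3} | {S7,S9} | {S1} — 8 equivalence classes.

8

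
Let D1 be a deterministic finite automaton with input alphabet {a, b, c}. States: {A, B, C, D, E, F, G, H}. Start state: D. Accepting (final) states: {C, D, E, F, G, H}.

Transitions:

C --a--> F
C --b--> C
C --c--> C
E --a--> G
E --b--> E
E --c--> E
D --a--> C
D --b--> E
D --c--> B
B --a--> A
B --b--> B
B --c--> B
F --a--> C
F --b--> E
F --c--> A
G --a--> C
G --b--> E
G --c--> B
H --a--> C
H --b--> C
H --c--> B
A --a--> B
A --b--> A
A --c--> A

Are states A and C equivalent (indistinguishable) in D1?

No

First remove the unreachable states {H}; 7 states remain.
Initial partition by acceptance: {C,D,E,F,G} | {A,B}.
On input c, block {C,D,E,F,G} splits into {D,F,G} and {C,E}.
Stable partition: {D,F,G} | {A,B} | {C,E} — 3 equivalence classes.
A and C end up in different blocks, so they are distinguishable. For instance, the string 'ε' is accepted from only C.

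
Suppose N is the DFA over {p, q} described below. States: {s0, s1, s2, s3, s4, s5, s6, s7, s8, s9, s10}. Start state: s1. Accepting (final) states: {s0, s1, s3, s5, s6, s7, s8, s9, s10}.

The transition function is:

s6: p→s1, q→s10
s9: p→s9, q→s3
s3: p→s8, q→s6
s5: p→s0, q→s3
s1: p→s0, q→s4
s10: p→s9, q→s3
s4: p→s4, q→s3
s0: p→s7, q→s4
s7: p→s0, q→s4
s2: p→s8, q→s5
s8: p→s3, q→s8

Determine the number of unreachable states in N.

No path from s1 leads to s2, s5; the other 9 states are all reachable.

2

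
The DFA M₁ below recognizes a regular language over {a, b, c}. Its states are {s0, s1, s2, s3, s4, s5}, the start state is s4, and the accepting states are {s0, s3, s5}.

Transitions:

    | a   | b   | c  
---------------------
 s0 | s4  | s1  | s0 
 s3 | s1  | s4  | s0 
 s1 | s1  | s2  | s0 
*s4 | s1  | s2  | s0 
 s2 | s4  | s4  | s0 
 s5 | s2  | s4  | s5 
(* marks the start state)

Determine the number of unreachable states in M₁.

2

No path from s4 leads to s3, s5; the other 4 states are all reachable.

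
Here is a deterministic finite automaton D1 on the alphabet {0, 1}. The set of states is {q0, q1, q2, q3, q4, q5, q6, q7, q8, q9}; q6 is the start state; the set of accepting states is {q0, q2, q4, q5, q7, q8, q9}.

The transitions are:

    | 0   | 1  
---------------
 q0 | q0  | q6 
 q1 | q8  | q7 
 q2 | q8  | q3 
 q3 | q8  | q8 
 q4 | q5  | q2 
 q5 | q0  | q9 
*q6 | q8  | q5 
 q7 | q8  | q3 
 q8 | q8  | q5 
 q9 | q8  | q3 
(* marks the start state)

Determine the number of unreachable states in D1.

4

No path from q6 leads to q1, q2, q4, q7; the other 6 states are all reachable.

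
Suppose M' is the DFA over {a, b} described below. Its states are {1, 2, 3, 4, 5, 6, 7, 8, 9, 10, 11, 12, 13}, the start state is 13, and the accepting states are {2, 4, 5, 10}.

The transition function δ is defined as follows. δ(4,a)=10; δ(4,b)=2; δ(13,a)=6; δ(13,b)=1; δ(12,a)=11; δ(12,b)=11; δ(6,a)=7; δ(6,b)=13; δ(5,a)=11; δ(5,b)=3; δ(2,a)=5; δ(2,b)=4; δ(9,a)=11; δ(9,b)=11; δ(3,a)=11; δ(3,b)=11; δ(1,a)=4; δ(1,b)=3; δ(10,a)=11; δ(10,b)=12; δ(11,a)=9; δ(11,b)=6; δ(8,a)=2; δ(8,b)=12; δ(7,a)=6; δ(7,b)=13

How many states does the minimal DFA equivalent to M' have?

7

First remove the unreachable states {8}; 12 states remain.
P0 = {2,4,5,10} | {1,3,6,7,9,11,12,13}.
On input a, block {2,4,5,10} splits into {2,4} and {5,10}.
Split {1,3,6,7,9,11,12,13} by δ(·,a) → {3,6,7,9,11,12,13} and {1}.
On input b, block {3,6,7,9,11,12,13} splits into {3,6,7,9,11,12} and {13}.
On input b, block {3,6,7,9,11,12} splits into {3,9,11,12} and {6,7}.
Refine {3,9,11,12} on symbol b: members go to different blocks, giving {3,9,12} and {11}.
No further refinement is possible. Final partition (7 blocks): {2,4} | {3,9,12} | {5,10} | {1} | {13} | {6,7} | {11}.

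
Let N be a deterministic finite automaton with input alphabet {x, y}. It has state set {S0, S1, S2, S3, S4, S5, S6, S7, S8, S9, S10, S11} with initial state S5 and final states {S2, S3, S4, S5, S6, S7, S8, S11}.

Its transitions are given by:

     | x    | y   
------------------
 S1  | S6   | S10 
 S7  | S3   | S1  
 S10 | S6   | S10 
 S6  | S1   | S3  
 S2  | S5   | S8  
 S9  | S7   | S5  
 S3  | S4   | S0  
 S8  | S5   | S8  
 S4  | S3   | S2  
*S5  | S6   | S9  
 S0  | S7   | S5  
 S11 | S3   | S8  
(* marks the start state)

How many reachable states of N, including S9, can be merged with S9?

States {S11} cannot be reached from the start state, so discard them.
Initial partition by acceptance: {S2,S3,S4,S5,S6,S7,S8} | {S0,S1,S9,S10}.
On input x, block {S2,S3,S4,S5,S6,S7,S8} splits into {S2,S3,S4,S5,S7,S8} and {S6}.
Refine {S2,S3,S4,S5,S7,S8} on symbol x: members go to different blocks, giving {S2,S3,S4,S7,S8} and {S5}.
On input x, block {S2,S3,S4,S7,S8} splits into {S3,S4,S7} and {S2,S8}.
Refine {S3,S4,S7} on symbol y: members go to different blocks, giving {S3,S7} and {S4}.
Refine {S3,S7} on symbol x: members go to different blocks, giving {S3} and {S7}.
On input x, block {S0,S1,S9,S10} splits into {S0,S9} and {S1,S10}.
Stable partition: {S3} | {S0,S9} | {S6} | {S5} | {S2,S8} | {S4} | {S7} | {S1,S10} — 8 equivalence classes.
State S9 belongs to the block {S0,S9}, which has 2 states.

2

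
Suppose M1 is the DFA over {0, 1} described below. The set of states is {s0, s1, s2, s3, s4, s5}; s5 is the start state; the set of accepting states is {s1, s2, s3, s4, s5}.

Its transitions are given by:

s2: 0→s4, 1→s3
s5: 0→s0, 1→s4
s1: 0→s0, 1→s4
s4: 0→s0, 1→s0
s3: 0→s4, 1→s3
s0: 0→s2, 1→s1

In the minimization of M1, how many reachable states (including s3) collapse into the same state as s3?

2

Start with accepting vs non-accepting: {s1,s2,s3,s4,s5} | {s0}.
Split {s1,s2,s3,s4,s5} by δ(·,0) → {s1,s4,s5} and {s2,s3}.
Split {s1,s4,s5} by δ(·,1) → {s1,s5} and {s4}.
The partition is now stable with 4 blocks: {s1,s5} | {s0} | {s2,s3} | {s4}.
The equivalence class containing s3 is {s2,s3}, of size 2.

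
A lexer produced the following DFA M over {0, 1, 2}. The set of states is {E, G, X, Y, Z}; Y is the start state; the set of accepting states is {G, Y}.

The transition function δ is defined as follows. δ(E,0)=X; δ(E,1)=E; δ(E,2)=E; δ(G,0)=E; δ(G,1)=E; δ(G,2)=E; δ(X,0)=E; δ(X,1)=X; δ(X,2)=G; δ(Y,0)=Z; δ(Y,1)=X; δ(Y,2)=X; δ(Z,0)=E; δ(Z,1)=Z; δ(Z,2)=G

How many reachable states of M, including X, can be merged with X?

2

Every state is reachable, so we keep all 5.
Initial partition by acceptance: {G,Y} | {E,X,Z}.
Refine {E,X,Z} on symbol 2: members go to different blocks, giving {X,Z} and {E}.
Refine {G,Y} on symbol 0: members go to different blocks, giving {Y} and {G}.
The partition is now stable with 4 blocks: {Y} | {X,Z} | {E} | {G}.
State X belongs to the block {X,Z}, which has 2 states.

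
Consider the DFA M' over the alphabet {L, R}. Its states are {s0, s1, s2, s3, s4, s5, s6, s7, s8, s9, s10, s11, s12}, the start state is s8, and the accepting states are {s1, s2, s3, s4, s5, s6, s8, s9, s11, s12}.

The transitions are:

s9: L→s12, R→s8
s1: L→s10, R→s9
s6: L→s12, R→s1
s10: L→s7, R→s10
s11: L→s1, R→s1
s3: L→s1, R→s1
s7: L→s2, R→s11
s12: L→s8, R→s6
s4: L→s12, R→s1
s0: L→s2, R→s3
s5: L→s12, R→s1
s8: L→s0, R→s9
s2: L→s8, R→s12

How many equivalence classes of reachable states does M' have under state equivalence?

9

Reachable states from the start: {s0,s1,s2,s3,s6,s7,s8,s9,s10,s11,s12}. Unreachable: {s4,s5} — drop them.
Start with accepting vs non-accepting: {s1,s2,s3,s6,s8,s9,s11,s12} | {s0,s7,s10}.
On input L, block {s1,s2,s3,s6,s8,s9,s11,s12} splits into {s2,s3,s6,s9,s11,s12} and {s1,s8}.
Refine {s2,s3,s6,s9,s11,s12} on symbol L: members go to different blocks, giving {s2,s3,s11,s12} and {s6,s9}.
Split {s2,s3,s11,s12} by δ(·,R) → {s3,s11} and {s2} and {s12}.
Split {s0,s7,s10} by δ(·,L) → {s0,s7} and {s10}.
Refine {s1,s8} on symbol L: members go to different blocks, giving {s1} and {s8}.
Refine {s6,s9} on symbol R: members go to different blocks, giving {s6} and {s9}.
Stable partition: {s3,s11} | {s0,s7} | {s1} | {s6} | {s2} | {s12} | {s10} | {s8} | {s9} — 9 equivalence classes.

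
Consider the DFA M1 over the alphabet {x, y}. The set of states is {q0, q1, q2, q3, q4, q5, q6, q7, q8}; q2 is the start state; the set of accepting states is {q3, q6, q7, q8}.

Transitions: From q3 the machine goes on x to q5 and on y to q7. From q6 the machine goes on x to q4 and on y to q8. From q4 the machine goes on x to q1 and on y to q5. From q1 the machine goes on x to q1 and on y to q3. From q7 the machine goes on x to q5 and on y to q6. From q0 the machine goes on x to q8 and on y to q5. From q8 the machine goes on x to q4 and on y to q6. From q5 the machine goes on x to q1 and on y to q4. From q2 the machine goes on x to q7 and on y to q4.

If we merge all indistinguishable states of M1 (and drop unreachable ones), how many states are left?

4

Reachable states from the start: {q1,q2,q3,q4,q5,q6,q7,q8}. Unreachable: {q0} — drop them.
P0 = {q3,q6,q7,q8} | {q1,q2,q4,q5}.
Refine {q1,q2,q4,q5} on symbol x: members go to different blocks, giving {q1,q4,q5} and {q2}.
Split {q1,q4,q5} by δ(·,y) → {q4,q5} and {q1}.
The partition is now stable with 4 blocks: {q3,q6,q7,q8} | {q4,q5} | {q2} | {q1}.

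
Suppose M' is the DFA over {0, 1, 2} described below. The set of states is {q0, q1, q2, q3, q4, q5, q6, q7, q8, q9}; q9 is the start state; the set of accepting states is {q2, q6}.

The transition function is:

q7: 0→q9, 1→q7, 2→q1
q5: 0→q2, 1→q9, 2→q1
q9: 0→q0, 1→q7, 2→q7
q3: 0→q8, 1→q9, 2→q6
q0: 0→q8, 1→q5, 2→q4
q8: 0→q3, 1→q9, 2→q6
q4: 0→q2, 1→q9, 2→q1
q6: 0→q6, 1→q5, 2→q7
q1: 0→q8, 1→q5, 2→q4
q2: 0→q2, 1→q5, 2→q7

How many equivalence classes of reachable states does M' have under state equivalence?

All states are reachable from the start state.
P0 = {q2,q6} | {q0,q1,q3,q4,q5,q7,q8,q9}.
On input 0, block {q0,q1,q3,q4,q5,q7,q8,q9} splits into {q0,q1,q3,q7,q8,q9} and {q4,q5}.
Split {q0,q1,q3,q7,q8,q9} by δ(·,1) → {q3,q7,q8,q9} and {q0,q1}.
Refine {q3,q7,q8,q9} on symbol 0: members go to different blocks, giving {q3,q7,q8} and {q9}.
Refine {q3,q7,q8} on symbol 0: members go to different blocks, giving {q3,q8} and {q7}.
No further refinement is possible. Final partition (6 blocks): {q2,q6} | {q3,q8} | {q4,q5} | {q0,q1} | {q9} | {q7}.

6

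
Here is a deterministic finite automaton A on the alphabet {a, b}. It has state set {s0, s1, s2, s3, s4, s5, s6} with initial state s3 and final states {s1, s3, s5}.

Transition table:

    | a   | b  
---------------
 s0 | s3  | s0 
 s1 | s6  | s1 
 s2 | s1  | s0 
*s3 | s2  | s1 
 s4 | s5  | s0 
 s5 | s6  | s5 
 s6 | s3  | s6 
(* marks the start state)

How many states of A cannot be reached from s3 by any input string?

No path from s3 leads to s4, s5; the other 5 states are all reachable.

2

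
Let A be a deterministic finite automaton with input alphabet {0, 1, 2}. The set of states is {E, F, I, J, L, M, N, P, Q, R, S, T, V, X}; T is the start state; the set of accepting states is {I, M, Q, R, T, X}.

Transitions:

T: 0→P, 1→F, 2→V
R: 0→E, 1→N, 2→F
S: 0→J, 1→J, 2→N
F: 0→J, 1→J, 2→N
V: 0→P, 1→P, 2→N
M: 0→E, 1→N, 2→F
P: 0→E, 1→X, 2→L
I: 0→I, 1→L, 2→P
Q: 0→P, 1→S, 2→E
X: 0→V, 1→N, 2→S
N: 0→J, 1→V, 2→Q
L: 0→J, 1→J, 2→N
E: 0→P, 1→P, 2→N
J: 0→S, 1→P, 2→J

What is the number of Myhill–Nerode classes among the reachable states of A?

7

Reachable states from the start: {E,F,J,L,N,P,Q,S,T,V,X}. Unreachable: {I,M,R} — drop them.
Start with accepting vs non-accepting: {Q,T,X} | {E,F,J,L,N,P,S,V}.
Refine {E,F,J,L,N,P,S,V} on symbol 1: members go to different blocks, giving {E,F,J,L,N,S,V} and {P}.
Refine {Q,T,X} on symbol 0: members go to different blocks, giving {Q,T} and {X}.
On input 0, block {E,F,J,L,N,S,V} splits into {F,J,L,N,S} and {E,V}.
On input 1, block {F,J,L,N,S} splits into {F,L,S} and {N} and {J}.
Stable partition: {Q,T} | {F,L,S} | {P} | {X} | {E,V} | {N} | {J} — 7 equivalence classes.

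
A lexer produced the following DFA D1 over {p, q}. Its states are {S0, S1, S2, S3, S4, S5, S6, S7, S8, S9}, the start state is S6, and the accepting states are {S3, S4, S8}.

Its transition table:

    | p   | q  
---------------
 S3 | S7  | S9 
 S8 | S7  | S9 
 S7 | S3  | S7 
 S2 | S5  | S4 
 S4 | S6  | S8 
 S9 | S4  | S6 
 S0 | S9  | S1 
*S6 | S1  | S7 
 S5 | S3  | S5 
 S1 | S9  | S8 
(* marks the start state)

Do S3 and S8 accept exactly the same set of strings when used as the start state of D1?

States {S0,S2,S5} cannot be reached from the start state, so discard them.
P0 = {S3,S4,S8} | {S1,S6,S7,S9}.
On input q, block {S3,S4,S8} splits into {S3,S8} and {S4}.
Split {S1,S6,S7,S9} by δ(·,p) → {S1,S6} and {S7} and {S9}.
On input p, block {S1,S6} splits into {S1} and {S6}.
No further refinement is possible. Final partition (6 blocks): {S3,S8} | {S1} | {S4} | {S7} | {S9} | {S6}.
S3 and S8 lie in the same block of the stable partition, so they are equivalent — no string distinguishes them.

Yes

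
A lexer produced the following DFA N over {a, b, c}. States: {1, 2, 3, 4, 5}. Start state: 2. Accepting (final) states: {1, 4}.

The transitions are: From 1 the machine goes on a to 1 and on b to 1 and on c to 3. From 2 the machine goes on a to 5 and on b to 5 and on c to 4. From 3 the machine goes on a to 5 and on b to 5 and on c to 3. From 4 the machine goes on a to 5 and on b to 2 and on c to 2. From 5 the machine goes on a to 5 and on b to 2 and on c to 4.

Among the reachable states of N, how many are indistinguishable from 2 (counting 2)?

2

Reachable states from the start: {2,4,5}. Unreachable: {1,3} — drop them.
P0 = {4} | {2,5}.
Stable partition: {4} | {2,5} — 2 equivalence classes.
State 2 belongs to the block {2,5}, which has 2 states.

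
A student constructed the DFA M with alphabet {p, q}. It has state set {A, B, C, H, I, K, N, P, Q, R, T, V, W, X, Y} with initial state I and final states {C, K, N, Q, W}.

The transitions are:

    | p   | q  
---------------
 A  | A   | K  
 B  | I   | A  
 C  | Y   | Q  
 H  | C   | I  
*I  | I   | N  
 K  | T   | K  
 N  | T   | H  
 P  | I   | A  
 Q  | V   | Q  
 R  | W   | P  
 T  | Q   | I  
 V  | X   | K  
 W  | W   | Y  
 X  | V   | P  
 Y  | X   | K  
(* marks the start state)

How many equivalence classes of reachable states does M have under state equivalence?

9

States {B,R,W} cannot be reached from the start state, so discard them.
Start with accepting vs non-accepting: {C,K,N,Q} | {A,H,I,P,T,V,X,Y}.
Split {C,K,N,Q} by δ(·,q) → {C,K,Q} and {N}.
On input p, block {A,H,I,P,T,V,X,Y} splits into {A,I,P,V,X,Y} and {H,T}.
Refine {C,K,Q} on symbol p: members go to different blocks, giving {C,Q} and {K}.
Split {A,I,P,V,X,Y} by δ(·,q) → {A,V,Y} and {P,X} and {I}.
Split {A,V,Y} by δ(·,p) → {V,Y} and {A}.
On input p, block {P,X} splits into {P} and {X}.
Stable partition: {C,Q} | {V,Y} | {N} | {H,T} | {K} | {P} | {I} | {A} | {X} — 9 equivalence classes.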